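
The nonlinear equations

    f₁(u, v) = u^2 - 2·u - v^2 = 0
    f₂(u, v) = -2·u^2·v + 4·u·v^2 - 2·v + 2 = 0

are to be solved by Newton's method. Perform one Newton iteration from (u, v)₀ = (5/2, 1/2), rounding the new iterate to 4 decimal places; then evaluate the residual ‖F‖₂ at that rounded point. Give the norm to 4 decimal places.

0.2292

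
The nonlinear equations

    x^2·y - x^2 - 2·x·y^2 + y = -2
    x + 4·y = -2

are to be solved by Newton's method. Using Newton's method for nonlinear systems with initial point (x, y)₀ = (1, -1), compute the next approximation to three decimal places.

At (1, -1): F = (-3.000, -1.000).
Jacobian J = [[2·x·y - 2·x - 2·y^2, x^2 - 4·x·y + 1], [1, 4]].
At the point, J = [[-6.000, 6.000], [1.000, 4.000]] (det J = -30.000).
Solving J·Δ = −F gives Δ = (-0.200, 0.300).
Then the next iterate is (x, y)₁ = (0.800, -0.700).

(0.800, -0.700)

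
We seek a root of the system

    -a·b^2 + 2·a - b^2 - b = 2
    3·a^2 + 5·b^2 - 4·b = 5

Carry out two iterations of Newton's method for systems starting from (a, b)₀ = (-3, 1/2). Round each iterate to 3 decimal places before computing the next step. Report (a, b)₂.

(-1.740, 3.097)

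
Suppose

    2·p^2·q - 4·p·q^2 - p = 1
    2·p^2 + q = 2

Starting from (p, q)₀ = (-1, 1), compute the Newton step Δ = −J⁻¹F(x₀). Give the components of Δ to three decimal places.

(0.129, -0.484)

At (-1, 1): F = (6.000, 1.000).
Jacobian J = [[4·p·q - 4·q^2 - 1, 2·p^2 - 8·p·q], [4·p, 1]].
At the point, J = [[-9.000, 10.000], [-4.000, 1.000]] (det J = 31.000).
Solving J·Δ = −F gives Δ = (0.129, -0.484).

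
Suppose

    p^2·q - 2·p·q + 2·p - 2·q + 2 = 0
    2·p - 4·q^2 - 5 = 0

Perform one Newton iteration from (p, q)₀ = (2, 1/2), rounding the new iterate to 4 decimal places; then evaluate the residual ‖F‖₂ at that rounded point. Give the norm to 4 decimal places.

At (2, 1/2): F = (5.0000, -2.0000).
Jacobian J = [[2·p·q - 2·q + 2, p^2 - 2·p - 2], [2, -8·q]].
At the point, J = [[3.0000, -2.0000], [2.0000, -4.0000]] (det J = -8.0000).
Solving J·Δ = −F gives Δ = (-3.0000, -2.0000).
Then the next iterate is (p, q)₁ = (-1.0000, -1.5000).
Re-evaluating at (-1.0000, -1.5000): F = (-1.5000, -16.0000), so ‖F‖₂ = 16.0702.

16.0702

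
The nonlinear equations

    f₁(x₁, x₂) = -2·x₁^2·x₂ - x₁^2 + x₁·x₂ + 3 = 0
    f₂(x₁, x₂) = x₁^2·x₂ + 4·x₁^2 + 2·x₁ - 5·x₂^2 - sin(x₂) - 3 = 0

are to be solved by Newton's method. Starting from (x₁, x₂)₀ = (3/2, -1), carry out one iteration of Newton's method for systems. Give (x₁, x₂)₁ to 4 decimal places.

At (3/2, -1): F = (3.7500, 2.591471).
Jacobian J = [[-4·x₁·x₂ - 2·x₁ + x₂, -2·x₁^2 + x₁], [2·x₁·x₂ + 8·x₁ + 2, x₁^2 - 10·x₂ - cos(x₂)]].
At the point, J = [[2.0000, -3.0000], [11.0000, 11.709698]] (det J = 56.419395).
Solving J·Δ = −F gives Δ = (-0.9161, 0.6393).
Then the next iterate is (x₁, x₂)₁ = (0.5839, -0.3607).

(0.5839, -0.3607)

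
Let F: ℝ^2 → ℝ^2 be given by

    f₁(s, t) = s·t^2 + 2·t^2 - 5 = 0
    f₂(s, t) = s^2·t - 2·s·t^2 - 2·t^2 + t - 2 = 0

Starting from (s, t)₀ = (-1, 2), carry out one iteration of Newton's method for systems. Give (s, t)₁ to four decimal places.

At (-1, 2): F = (-1.0000, 2.0000).
Jacobian J = [[t^2, 2·s·t + 4·t], [2·s·t - 2·t^2, s^2 - 4·s·t - 4·t + 1]].
At the point, J = [[4.0000, 4.0000], [-12.0000, 2.0000]] (det J = 56.0000).
Solving J·Δ = −F gives Δ = (0.1786, 0.0714).
Then the next iterate is (s, t)₁ = (-0.8214, 2.0714).

(-0.8214, 2.0714)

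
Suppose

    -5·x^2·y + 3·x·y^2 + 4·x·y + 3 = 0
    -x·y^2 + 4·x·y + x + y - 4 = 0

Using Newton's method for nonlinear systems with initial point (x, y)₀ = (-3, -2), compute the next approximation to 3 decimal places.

(-1.774, -1.412)

At (-3, -2): F = (81.000, 27.000).
Jacobian J = [[-10·x·y + 3·y^2 + 4·y, -5·x^2 + 6·x·y + 4·x], [-y^2 + 4·y + 1, -2·x·y + 4·x + 1]].
At the point, J = [[-56.000, -21.000], [-11.000, -23.000]] (det J = 1057.000).
Solving J·Δ = −F gives Δ = (1.226, 0.588).
Then the next iterate is (x, y)₁ = (-1.774, -1.412).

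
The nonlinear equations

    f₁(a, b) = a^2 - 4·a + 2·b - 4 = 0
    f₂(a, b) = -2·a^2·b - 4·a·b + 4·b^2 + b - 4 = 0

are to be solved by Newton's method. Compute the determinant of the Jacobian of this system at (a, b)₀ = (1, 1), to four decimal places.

10.0000

J = [[2·a - 4, 2], [-4·a·b - 4·b, -2·a^2 - 4·a + 8·b + 1]].
At the point, J = [[-2.0000, 2.0000], [-8.0000, 3.0000]].
det J = 10.0000.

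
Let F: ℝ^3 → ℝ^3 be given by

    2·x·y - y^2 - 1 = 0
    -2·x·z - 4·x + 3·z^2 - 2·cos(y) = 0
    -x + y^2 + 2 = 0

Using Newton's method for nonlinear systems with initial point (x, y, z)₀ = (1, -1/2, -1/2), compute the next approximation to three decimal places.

At (1, -1/2, -1/2): F = (-2.250, -4.00517, 1.250).
Jacobian J = [[2·y, 2·x - 2·y, 0], [-2·z - 4, 2·sin(y), -2·x + 6·z], [-1, 2·y, 0]].
At the point, J = [[-1.000, 3.000, 0.000], [-3.000, -0.95885, -5.000], [-1.000, -1.000, 0.000]] (det J = 20.000).
Solving J·Δ = −F gives Δ = (0.375, 0.875, -1.194).
Then the next iterate is (x, y, z)₁ = (1.375, 0.375, -1.694).

(1.375, 0.375, -1.694)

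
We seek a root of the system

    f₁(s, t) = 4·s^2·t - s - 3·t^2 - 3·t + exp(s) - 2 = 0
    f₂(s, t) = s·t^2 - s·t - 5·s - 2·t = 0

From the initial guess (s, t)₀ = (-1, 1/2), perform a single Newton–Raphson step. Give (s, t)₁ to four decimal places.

At (-1, 1/2): F = (-0.882121, 4.2500).
Jacobian J = [[8·s·t + exp(s) - 1, 4·s^2 - 6·t - 3], [t^2 - t - 5, 2·s·t - s - 2]].
At the point, J = [[-4.632121, -2.0000], [-5.2500, -2.0000]] (det J = -1.235759).
Solving J·Δ = −F gives Δ = (8.3060, -19.6783).
Then the next iterate is (s, t)₁ = (7.3060, -19.1783).

(7.3060, -19.1783)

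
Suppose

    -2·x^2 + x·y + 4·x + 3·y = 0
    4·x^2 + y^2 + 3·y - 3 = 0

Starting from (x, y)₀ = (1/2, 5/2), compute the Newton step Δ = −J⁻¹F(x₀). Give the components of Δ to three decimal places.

(-1.858, -0.540)

At (1/2, 5/2): F = (10.250, 11.750).
Jacobian J = [[-4·x + y + 4, x + 3], [8·x, 2·y + 3]].
At the point, J = [[4.500, 3.500], [4.000, 8.000]] (det J = 22.000).
Solving J·Δ = −F gives Δ = (-1.858, -0.540).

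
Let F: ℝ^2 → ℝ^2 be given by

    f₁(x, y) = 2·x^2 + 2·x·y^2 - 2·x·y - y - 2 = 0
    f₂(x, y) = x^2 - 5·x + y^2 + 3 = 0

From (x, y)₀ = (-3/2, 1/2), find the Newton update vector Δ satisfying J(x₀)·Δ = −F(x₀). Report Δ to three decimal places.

(1.086, -4.310)

At (-3/2, 1/2): F = (2.750, 13.000).
Jacobian J = [[4·x + 2·y^2 - 2·y, 4·x·y - 2·x - 1], [2·x - 5, 2·y]].
At the point, J = [[-6.500, -1.000], [-8.000, 1.000]] (det J = -14.500).
Solving J·Δ = −F gives Δ = (1.086, -4.310).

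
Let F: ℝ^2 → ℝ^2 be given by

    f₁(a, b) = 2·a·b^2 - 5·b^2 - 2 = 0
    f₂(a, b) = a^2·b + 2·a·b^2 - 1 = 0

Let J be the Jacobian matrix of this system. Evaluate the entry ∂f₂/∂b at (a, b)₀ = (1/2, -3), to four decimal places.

-5.7500

∂f₂/∂b = a^2 + 4·a·b.
At (1/2, -3) this is -5.7500.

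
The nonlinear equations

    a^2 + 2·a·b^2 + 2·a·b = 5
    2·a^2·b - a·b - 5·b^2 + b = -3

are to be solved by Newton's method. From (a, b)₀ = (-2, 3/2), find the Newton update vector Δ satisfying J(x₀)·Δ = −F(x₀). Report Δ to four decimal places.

At (-2, 3/2): F = (-16.0000, 8.2500).
Jacobian J = [[2·a + 2·b^2 + 2·b, 4·a·b + 2·a], [4·a·b - b, 2·a^2 - a - 10·b + 1]].
At the point, J = [[3.5000, -16.0000], [-13.5000, -4.0000]] (det J = -230.0000).
Solving J·Δ = −F gives Δ = (0.8522, -0.8136).

(0.8522, -0.8136)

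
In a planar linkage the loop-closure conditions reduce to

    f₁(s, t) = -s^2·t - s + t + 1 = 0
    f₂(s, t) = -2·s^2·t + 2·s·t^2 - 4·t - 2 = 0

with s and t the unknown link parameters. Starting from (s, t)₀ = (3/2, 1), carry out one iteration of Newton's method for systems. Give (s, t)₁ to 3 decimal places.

At (3/2, 1): F = (-1.750, -7.500).
Jacobian J = [[-2·s·t - 1, -s^2 + 1], [-4·s·t + 2·t^2, -2·s^2 + 4·s·t - 4]].
At the point, J = [[-4.000, -1.250], [-4.000, -2.500]] (det J = 5.000).
Solving J·Δ = −F gives Δ = (1.000, -4.600).
Then the next iterate is (s, t)₁ = (2.500, -3.600).

(2.500, -3.600)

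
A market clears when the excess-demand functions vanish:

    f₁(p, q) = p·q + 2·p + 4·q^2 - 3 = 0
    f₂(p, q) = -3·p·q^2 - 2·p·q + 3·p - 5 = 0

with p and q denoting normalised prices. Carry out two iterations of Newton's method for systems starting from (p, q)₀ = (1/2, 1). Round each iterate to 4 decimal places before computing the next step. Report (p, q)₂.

(-4.6614, 2.5225)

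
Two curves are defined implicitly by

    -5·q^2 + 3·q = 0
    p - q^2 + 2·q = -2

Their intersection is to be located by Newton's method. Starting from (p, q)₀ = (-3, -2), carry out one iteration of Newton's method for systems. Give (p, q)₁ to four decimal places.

(-0.7826, -0.8696)

At (-3, -2): F = (-26.0000, -9.0000).
Jacobian J = [[0, -10·q + 3], [1, -2·q + 2]].
At the point, J = [[0.0000, 23.0000], [1.0000, 6.0000]] (det J = -23.0000).
Solving J·Δ = −F gives Δ = (2.2174, 1.1304).
Then the next iterate is (p, q)₁ = (-0.7826, -0.8696).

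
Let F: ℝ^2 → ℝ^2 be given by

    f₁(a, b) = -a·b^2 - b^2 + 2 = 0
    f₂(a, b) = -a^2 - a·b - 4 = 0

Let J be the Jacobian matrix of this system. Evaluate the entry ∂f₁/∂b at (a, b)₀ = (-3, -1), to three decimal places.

-4.000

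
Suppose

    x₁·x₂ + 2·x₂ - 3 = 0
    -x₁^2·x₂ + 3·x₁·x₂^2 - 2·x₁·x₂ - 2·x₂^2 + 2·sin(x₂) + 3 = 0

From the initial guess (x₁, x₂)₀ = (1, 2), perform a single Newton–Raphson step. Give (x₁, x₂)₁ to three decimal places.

At (1, 2): F = (3.000, 2.81859).
Jacobian J = [[x₂, x₁ + 2], [-2·x₁·x₂ + 3·x₂^2 - 2·x₂, -x₁^2 + 6·x₁·x₂ - 2·x₁ - 4·x₂ + 2·cos(x₂)]].
At the point, J = [[2.000, 3.000], [4.000, 0.16771]] (det J = -11.66459).
Solving J·Δ = −F gives Δ = (-0.682, -0.545).
Then the next iterate is (x₁, x₂)₁ = (0.318, 1.455).

(0.318, 1.455)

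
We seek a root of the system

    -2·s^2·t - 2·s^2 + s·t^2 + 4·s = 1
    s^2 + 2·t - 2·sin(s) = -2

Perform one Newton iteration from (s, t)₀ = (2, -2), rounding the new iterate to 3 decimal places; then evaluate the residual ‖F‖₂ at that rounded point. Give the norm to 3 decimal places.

At (2, -2): F = (23.000, 0.18141).
Jacobian J = [[-4·s·t - 4·s + t^2 + 4, -2·s^2 + 2·s·t], [2·s - 2·cos(s), 2]].
At the point, J = [[16.000, -16.000], [4.83229, 2.000]] (det J = 109.31670).
Solving J·Δ = −F gives Δ = (-0.447, 0.990).
Then the next iterate is (s, t)₁ = (1.553, -1.010).
Re-evaluating at (1.553, -1.010): F = (6.84445, 0.39213), so ‖F‖₂ = 6.856.

6.856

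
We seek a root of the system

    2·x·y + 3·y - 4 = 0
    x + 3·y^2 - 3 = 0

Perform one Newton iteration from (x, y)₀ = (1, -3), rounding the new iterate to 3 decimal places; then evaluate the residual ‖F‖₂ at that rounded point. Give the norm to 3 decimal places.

7.228

At (1, -3): F = (-19.000, 25.000).
Jacobian J = [[2·y, 2·x + 3], [1, 6·y]].
At the point, J = [[-6.000, 5.000], [1.000, -18.000]] (det J = 103.000).
Solving J·Δ = −F gives Δ = (-2.107, 1.272).
Then the next iterate is (x, y)₁ = (-1.107, -1.728).
Re-evaluating at (-1.107, -1.728): F = (-5.35821, 4.85095), so ‖F‖₂ = 7.228.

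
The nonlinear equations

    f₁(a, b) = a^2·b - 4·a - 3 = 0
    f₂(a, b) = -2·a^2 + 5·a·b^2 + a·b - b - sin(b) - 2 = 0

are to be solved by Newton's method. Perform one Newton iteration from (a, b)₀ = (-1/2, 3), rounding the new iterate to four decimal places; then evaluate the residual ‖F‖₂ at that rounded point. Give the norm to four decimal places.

At (-1/2, 3): F = (-0.2500, -29.641120).
Jacobian J = [[2·a·b - 4, a^2], [-4·a + 5·b^2 + b, 10·a·b + a - cos(b) - 1]].
At the point, J = [[-7.0000, 0.2500], [50.0000, -15.510008]] (det J = 96.070053).
Solving J·Δ = −F gives Δ = (-0.1175, -2.2899).
Then the next iterate is (a, b)₁ = (-0.6175, 0.7101).
Re-evaluating at (-0.6175, 0.7101): F = (-0.259234, -6.119956), so ‖F‖₂ = 6.1254.

6.1254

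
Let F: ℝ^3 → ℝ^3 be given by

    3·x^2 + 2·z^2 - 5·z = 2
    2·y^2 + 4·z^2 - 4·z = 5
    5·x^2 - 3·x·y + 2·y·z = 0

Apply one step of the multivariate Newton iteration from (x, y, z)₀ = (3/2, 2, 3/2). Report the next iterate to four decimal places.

At (3/2, 2, 3/2): F = (1.7500, 6.0000, 8.2500).
Jacobian J = [[6·x, 0, 4·z - 5], [0, 4·y, 8·z - 4], [10·x - 3·y, -3·x + 2·z, 2·y]].
At the point, J = [[9.0000, 0.0000, 1.0000], [0.0000, 8.0000, 8.0000], [9.0000, -1.5000, 4.0000]] (det J = 324.0000).
Solving J·Δ = −F gives Δ = (-0.0062, 0.9444, -1.6944).
Then the next iterate is (x, y, z)₁ = (1.4938, 2.9444, -0.1944).

(1.4938, 2.9444, -0.1944)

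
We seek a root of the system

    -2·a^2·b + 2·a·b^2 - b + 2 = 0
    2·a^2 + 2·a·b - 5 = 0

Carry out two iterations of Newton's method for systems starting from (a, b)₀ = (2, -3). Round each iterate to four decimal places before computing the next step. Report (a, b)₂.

(1.7093, -0.2745)

At (2, -3): F = (65.0000, -9.0000).
Jacobian J = [[-4·a·b + 2·b^2, -2·a^2 + 4·a·b - 1], [4·a + 2·b, 2·a]].
At the point, J = [[42.0000, -33.0000], [2.0000, 4.0000]] (det J = 234.0000).
Solving J·Δ = −F gives Δ = (0.1581, 2.1709).
Then the next iterate is (a, b)₁ = (2.1581, -0.8291).
Round to (2.1581, -0.8291) and repeat: F = (13.518979, 0.736230), J = [[8.531936, -17.471914], [6.9742, 4.3162]].
Δ = (-0.4488, 0.5546), so (a, b)₂ = (1.7093, -0.2745).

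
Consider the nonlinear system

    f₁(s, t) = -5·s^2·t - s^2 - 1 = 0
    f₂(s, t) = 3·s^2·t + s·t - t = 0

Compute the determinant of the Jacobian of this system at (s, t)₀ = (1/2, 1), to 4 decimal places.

3.5000

J = [[-10·s·t - 2·s, -5·s^2], [6·s·t + t, 3·s^2 + s - 1]].
At the point, J = [[-6.0000, -1.2500], [4.0000, 0.2500]].
det J = 3.5000.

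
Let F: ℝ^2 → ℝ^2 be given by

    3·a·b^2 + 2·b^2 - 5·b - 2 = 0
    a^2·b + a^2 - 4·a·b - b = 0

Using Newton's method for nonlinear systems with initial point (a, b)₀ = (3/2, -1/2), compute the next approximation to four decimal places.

At (3/2, -1/2): F = (2.1250, 4.6250).
Jacobian J = [[3·b^2, 6·a·b + 4·b - 5], [2·a·b + 2·a - 4·b, a^2 - 4·a - 1]].
At the point, J = [[0.7500, -11.5000], [3.5000, -4.7500]] (det J = 36.6875).
Solving J·Δ = −F gives Δ = (-1.1746, 0.1082).
Then the next iterate is (a, b)₁ = (0.3254, -0.3918).

(0.3254, -0.3918)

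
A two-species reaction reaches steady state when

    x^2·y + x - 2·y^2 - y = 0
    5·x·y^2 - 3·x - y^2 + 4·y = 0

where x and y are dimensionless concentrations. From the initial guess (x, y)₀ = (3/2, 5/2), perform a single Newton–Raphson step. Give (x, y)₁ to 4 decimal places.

At (3/2, 5/2): F = (-7.8750, 46.1250).
Jacobian J = [[2·x·y + 1, x^2 - 4·y - 1], [5·y^2 - 3, 10·x·y - 2·y + 4]].
At the point, J = [[8.5000, -8.7500], [28.2500, 36.5000]] (det J = 557.4375).
Solving J·Δ = −F gives Δ = (-0.2084, -1.1024).
Then the next iterate is (x, y)₁ = (1.2916, 1.3976).

(1.2916, 1.3976)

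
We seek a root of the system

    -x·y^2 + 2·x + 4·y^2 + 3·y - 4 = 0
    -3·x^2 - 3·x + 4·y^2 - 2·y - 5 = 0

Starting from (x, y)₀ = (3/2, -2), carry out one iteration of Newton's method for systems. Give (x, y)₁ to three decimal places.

At (3/2, -2): F = (3.000, 3.750).
Jacobian J = [[-y^2 + 2, -2·x·y + 8·y + 3], [-6·x - 3, 8·y - 2]].
At the point, J = [[-2.000, -7.000], [-12.000, -18.000]] (det J = -48.000).
Solving J·Δ = −F gives Δ = (-0.578, 0.594).
Then the next iterate is (x, y)₁ = (0.922, -1.406).

(0.922, -1.406)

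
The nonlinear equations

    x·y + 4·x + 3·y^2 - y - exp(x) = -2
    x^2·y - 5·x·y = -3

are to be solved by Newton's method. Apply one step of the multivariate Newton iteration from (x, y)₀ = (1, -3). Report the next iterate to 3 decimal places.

At (1, -3): F = (30.28172, 15.000).
Jacobian J = [[y - exp(x) + 4, x + 6·y - 1], [2·x·y - 5·y, x^2 - 5·x]].
At the point, J = [[-1.71828, -18.000], [9.000, -4.000]] (det J = 168.87313).
Solving J·Δ = −F gives Δ = (-0.882, 1.766).
Then the next iterate is (x, y)₁ = (0.118, -1.234).

(0.118, -1.234)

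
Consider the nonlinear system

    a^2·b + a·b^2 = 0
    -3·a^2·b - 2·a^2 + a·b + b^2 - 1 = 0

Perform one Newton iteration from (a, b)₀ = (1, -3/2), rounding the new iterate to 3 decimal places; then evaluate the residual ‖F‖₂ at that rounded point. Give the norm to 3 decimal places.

0.353

At (1, -3/2): F = (0.750, 2.250).
Jacobian J = [[2·a·b + b^2, a^2 + 2·a·b], [-6·a·b - 4·a + b, -3·a^2 + a + 2·b]].
At the point, J = [[-0.750, -2.000], [3.500, -5.000]] (det J = 10.750).
Solving J·Δ = −F gives Δ = (-0.070, 0.401).
Then the next iterate is (a, b)₁ = (0.930, -1.099).
Re-evaluating at (0.930, -1.099): F = (0.17273, 0.30751), so ‖F‖₂ = 0.353.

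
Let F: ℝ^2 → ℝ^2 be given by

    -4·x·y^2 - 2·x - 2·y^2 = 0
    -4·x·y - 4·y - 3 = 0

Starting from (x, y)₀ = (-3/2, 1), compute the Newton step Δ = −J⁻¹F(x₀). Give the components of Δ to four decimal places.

(-1.1000, -1.7000)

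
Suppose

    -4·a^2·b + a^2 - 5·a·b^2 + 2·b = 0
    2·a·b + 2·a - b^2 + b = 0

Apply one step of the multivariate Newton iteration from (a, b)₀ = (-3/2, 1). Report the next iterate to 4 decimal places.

(-0.7292, 0.2708)

At (-3/2, 1): F = (2.7500, -6.0000).
Jacobian J = [[-8·a·b + 2·a - 5·b^2, -4·a^2 - 10·a·b + 2], [2·b + 2, 2·a - 2·b + 1]].
At the point, J = [[4.0000, 8.0000], [4.0000, -4.0000]] (det J = -48.0000).
Solving J·Δ = −F gives Δ = (0.7708, -0.7292).
Then the next iterate is (a, b)₁ = (-0.7292, 0.2708).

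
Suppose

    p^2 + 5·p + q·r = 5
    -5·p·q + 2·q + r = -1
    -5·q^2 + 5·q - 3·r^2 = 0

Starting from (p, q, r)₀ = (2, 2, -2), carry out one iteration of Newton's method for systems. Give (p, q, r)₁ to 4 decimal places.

(1.0867, 1.1061, -1.2840)

At (2, 2, -2): F = (5.0000, -17.0000, -22.0000).
Jacobian J = [[2·p + 5, r, q], [-5·q, -5·p + 2, 1], [0, -10·q + 5, -6·r]].
At the point, J = [[9.0000, -2.0000, 2.0000], [-10.0000, -8.0000, 1.0000], [0.0000, -15.0000, 12.0000]] (det J = -669.0000).
Solving J·Δ = −F gives Δ = (-0.9133, -0.8939, 0.7160).
Then the next iterate is (p, q, r)₁ = (1.0867, 1.1061, -1.2840).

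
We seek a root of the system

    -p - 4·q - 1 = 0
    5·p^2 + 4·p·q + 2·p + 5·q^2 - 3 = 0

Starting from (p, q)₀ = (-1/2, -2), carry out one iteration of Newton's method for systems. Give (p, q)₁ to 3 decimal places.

(-4.136, 0.784)

At (-1/2, -2): F = (7.500, 21.250).
Jacobian J = [[-1, -4], [10·p + 4·q + 2, 4·p + 10·q]].
At the point, J = [[-1.000, -4.000], [-11.000, -22.000]] (det J = -22.000).
Solving J·Δ = −F gives Δ = (-3.636, 2.784).
Then the next iterate is (p, q)₁ = (-4.136, 0.784).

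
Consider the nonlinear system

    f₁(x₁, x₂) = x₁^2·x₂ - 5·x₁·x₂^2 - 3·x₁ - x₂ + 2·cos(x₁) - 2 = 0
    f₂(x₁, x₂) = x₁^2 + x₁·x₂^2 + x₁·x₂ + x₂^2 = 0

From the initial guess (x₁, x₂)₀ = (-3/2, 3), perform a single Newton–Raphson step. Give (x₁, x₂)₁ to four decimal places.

(-1.6205, 1.2591)

At (-3/2, 3): F = (73.891474, -6.7500).
Jacobian J = [[2·x₁·x₂ - 5·x₂^2 - 2·sin(x₁) - 3, x₁^2 - 10·x₁·x₂ - 1], [2·x₁ + x₂^2 + x₂, 2·x₁·x₂ + x₁ + 2·x₂]].
At the point, J = [[-55.005010, 46.2500], [9.0000, -4.5000]] (det J = -168.727455).
Solving J·Δ = −F gives Δ = (-0.1205, -1.7409).
Then the next iterate is (x₁, x₂)₁ = (-1.6205, 1.2591).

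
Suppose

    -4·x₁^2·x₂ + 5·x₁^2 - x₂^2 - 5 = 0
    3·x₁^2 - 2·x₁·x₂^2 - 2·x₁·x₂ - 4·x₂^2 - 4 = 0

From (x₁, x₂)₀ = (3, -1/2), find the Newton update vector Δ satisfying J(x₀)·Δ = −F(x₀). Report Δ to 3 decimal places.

At (3, -1/2): F = (57.750, 23.500).
Jacobian J = [[-8·x₁·x₂ + 10·x₁, -4·x₁^2 - 2·x₂], [6·x₁ - 2·x₂^2 - 2·x₂, -4·x₁·x₂ - 2·x₁ - 8·x₂]].
At the point, J = [[42.000, -35.000], [18.500, 4.000]] (det J = 815.500).
Solving J·Δ = −F gives Δ = (-1.292, 0.100).

(-1.292, 0.100)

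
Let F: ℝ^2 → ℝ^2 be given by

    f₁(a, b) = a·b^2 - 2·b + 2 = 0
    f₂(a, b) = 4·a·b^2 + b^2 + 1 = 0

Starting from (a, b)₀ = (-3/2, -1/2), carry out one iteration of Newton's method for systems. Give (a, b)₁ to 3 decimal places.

At (-3/2, -1/2): F = (2.625, -0.250).
Jacobian J = [[b^2, 2·a·b - 2], [4·b^2, 8·a·b + 2·b]].
At the point, J = [[0.250, -0.500], [1.000, 5.000]] (det J = 1.750).
Solving J·Δ = −F gives Δ = (-7.429, 1.536).
Then the next iterate is (a, b)₁ = (-8.929, 1.036).

(-8.929, 1.036)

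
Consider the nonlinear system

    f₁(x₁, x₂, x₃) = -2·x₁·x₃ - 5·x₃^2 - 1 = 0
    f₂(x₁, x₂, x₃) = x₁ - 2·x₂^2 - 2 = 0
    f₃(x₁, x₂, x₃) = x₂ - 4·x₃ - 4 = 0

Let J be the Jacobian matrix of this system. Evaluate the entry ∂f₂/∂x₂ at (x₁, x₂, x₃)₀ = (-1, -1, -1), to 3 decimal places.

4.000

∂f₂/∂x₂ = -4·x₂.
At (-1, -1, -1) this is 4.000.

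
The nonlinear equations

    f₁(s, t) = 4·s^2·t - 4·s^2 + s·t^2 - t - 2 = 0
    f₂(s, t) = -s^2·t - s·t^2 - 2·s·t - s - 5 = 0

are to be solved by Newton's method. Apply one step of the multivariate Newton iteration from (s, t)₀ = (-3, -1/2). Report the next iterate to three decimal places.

(0.489, -2.348)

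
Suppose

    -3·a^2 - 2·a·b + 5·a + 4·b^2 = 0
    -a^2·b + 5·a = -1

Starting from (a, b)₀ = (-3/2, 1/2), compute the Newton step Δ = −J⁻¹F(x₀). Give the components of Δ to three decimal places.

At (-3/2, 1/2): F = (-11.750, -7.625).
Jacobian J = [[-6·a - 2·b + 5, -2·a + 8·b], [-2·a·b + 5, -a^2]].
At the point, J = [[13.000, 7.000], [6.500, -2.250]] (det J = -74.750).
Solving J·Δ = −F gives Δ = (1.068, -0.304).

(1.068, -0.304)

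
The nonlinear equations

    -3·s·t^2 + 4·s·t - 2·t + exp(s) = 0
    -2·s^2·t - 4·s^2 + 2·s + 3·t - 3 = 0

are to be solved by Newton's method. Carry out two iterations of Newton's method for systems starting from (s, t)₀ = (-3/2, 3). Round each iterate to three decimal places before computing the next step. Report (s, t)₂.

At (-3/2, 3): F = (16.72313, -19.500).
Jacobian J = [[-3·t^2 + 4·t + exp(s), -6·s·t + 4·s - 2], [-4·s·t - 8·s + 2, -2·s^2 + 3]].
At the point, J = [[-14.77687, 19.000], [32.000, -1.500]] (det J = -585.83470).
Solving J·Δ = −F gives Δ = (0.590, -0.422).
Then the next iterate is (s, t)₁ = (-0.910, 2.578).
Round to (-0.910, 2.578) and repeat: F = (4.00641, -4.66808), J = [[-9.22373, 8.43588], [18.66392, 1.34380]].
Δ = (0.264, -0.187), so (s, t)₂ = (-0.646, 2.391).

(-0.646, 2.391)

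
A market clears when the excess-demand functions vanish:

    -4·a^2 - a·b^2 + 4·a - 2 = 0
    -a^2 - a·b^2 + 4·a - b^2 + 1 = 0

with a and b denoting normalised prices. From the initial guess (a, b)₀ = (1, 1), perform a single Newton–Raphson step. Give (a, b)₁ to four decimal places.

(0.2727, 1.3182)

At (1, 1): F = (-3.0000, 2.0000).
Jacobian J = [[-8·a - b^2 + 4, -2·a·b], [-2·a - b^2 + 4, -2·a·b - 2·b]].
At the point, J = [[-5.0000, -2.0000], [1.0000, -4.0000]] (det J = 22.0000).
Solving J·Δ = −F gives Δ = (-0.7273, 0.3182).
Then the next iterate is (a, b)₁ = (0.2727, 1.3182).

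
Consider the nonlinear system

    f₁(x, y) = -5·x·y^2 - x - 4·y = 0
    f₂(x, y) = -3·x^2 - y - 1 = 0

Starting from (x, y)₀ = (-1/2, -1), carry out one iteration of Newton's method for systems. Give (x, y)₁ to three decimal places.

(-0.083, -0.500)

At (-1/2, -1): F = (7.000, -0.750).
Jacobian J = [[-5·y^2 - 1, -10·x·y - 4], [-6·x, -1]].
At the point, J = [[-6.000, -9.000], [3.000, -1.000]] (det J = 33.000).
Solving J·Δ = −F gives Δ = (0.417, 0.500).
Then the next iterate is (x, y)₁ = (-0.083, -0.500).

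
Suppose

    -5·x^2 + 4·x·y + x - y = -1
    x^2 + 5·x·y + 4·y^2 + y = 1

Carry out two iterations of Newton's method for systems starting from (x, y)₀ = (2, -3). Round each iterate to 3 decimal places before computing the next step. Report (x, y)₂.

At (2, -3): F = (-38.000, 6.000).
Jacobian J = [[-10·x + 4·y + 1, 4·x - 1], [2·x + 5·y, 5·x + 8·y + 1]].
At the point, J = [[-31.000, 7.000], [-11.000, -13.000]] (det J = 480.000).
Solving J·Δ = −F gives Δ = (-0.942, 1.258).
Then the next iterate is (x, y)₁ = (1.058, -1.742).
Round to (1.058, -1.742) and repeat: F = (-9.16896, 1.30044), J = [[-16.548, 3.232], [-6.594, -7.646]].
Δ = (-0.446, 0.555), so (x, y)₂ = (0.612, -1.187).

(0.612, -1.187)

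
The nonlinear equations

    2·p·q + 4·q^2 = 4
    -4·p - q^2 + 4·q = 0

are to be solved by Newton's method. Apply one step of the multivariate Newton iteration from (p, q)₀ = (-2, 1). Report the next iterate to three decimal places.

(0.600, 0.700)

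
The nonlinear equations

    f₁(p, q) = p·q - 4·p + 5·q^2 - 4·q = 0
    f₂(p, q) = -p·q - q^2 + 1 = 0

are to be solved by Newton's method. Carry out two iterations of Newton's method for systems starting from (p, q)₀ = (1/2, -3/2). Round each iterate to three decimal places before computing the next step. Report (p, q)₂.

(1.286, -0.821)

At (1/2, -3/2): F = (14.500, -0.500).
Jacobian J = [[q - 4, p + 10·q - 4], [-q, -p - 2·q]].
At the point, J = [[-5.500, -18.500], [1.500, 2.500]] (det J = 14.000).
Solving J·Δ = −F gives Δ = (-1.929, 1.357).
Then the next iterate is (p, q)₁ = (-1.429, -0.143).
Round to (-1.429, -0.143) and repeat: F = (6.59459, 0.77520), J = [[-4.143, -6.859], [0.143, 1.715]].
Δ = (2.715, -0.678), so (p, q)₂ = (1.286, -0.821).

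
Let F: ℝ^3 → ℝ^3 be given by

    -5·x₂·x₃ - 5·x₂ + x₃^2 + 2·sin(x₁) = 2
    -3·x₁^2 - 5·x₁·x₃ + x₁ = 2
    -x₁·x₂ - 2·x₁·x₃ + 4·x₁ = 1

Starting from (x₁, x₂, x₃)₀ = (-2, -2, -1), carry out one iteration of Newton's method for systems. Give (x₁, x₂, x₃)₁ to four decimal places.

(-0.8195, 0.8278, -0.5249)

At (-2, -2, -1): F = (-2.818595, -26.0000, -17.0000).
Jacobian J = [[2·cos(x₁), -5·x₃ - 5, -5·x₂ + 2·x₃], [-6·x₁ - 5·x₃ + 1, 0, -5·x₁], [-x₂ - 2·x₃ + 4, -x₁, -2·x₁]].
At the point, J = [[-0.832294, 0.0000, 8.0000], [18.0000, 0.0000, 10.0000], [8.0000, 2.0000, 4.0000]] (det J = 304.645873).
Solving J·Δ = −F gives Δ = (1.1805, 2.8278, 0.4751).
Then the next iterate is (x₁, x₂, x₃)₁ = (-0.8195, 0.8278, -0.5249).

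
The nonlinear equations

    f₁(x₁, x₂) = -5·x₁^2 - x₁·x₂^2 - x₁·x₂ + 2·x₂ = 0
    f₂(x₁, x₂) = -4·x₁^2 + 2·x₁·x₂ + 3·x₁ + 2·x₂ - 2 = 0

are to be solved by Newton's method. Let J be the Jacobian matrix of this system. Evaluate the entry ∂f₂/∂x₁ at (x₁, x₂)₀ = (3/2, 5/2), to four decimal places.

∂f₂/∂x₁ = -8·x₁ + 2·x₂ + 3.
At (3/2, 5/2) this is -4.0000.

-4.0000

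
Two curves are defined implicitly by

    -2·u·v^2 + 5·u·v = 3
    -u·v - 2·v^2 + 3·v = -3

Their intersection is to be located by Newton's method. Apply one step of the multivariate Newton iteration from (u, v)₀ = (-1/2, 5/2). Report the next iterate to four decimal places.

At (-1/2, 5/2): F = (-3.0000, -0.7500).
Jacobian J = [[-2·v^2 + 5·v, -4·u·v + 5·u], [-v, -u - 4·v + 3]].
At the point, J = [[0.0000, 2.5000], [-2.5000, -6.5000]] (det J = 6.2500).
Solving J·Δ = −F gives Δ = (-3.4200, 1.2000).
Then the next iterate is (u, v)₁ = (-3.9200, 3.7000).

(-3.9200, 3.7000)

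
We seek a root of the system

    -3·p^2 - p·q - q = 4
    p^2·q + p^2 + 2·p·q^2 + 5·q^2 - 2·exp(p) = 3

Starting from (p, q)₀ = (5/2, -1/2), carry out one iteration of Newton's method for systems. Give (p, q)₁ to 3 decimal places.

At (5/2, -1/2): F = (-21.000, -21.73999).
Jacobian J = [[-6·p - q, -p - 1], [2·p·q + 2·p + 2·q^2 - 2·exp(p), p^2 + 4·p·q + 10·q]].
At the point, J = [[-14.500, -3.500], [-21.36499, -3.750]] (det J = -20.40246).
Solving J·Δ = −F gives Δ = (0.130, -6.540).
Then the next iterate is (p, q)₁ = (2.630, -7.040).

(2.630, -7.040)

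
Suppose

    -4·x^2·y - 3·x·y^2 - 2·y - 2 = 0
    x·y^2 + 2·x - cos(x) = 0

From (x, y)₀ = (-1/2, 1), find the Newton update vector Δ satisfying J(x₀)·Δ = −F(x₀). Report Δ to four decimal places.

(3.5000, 6.4444)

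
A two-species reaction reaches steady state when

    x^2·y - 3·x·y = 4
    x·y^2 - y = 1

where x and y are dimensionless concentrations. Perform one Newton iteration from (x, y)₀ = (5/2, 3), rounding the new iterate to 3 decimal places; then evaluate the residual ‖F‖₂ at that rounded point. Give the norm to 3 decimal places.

3.229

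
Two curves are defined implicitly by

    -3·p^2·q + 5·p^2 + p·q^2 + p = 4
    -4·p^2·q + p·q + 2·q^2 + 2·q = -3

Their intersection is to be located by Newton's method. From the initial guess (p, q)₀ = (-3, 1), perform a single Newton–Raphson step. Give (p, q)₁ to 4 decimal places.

At (-3, 1): F = (8.0000, -32.0000).
Jacobian J = [[-6·p·q + 10·p + q^2 + 1, -3·p^2 + 2·p·q], [-8·p·q + q, -4·p^2 + p + 4·q + 2]].
At the point, J = [[-10.0000, -33.0000], [25.0000, -33.0000]] (det J = 1155.0000).
Solving J·Δ = −F gives Δ = (1.1429, -0.1039).
Then the next iterate is (p, q)₁ = (-1.8571, 0.8961).

(-1.8571, 0.8961)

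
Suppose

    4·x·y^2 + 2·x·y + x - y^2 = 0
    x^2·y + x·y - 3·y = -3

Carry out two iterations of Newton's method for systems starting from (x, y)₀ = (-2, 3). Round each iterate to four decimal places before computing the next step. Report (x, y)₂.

At (-2, 3): F = (-95.0000, 0.0000).
Jacobian J = [[4·y^2 + 2·y + 1, 8·x·y + 2·x - 2·y], [2·x·y + y, x^2 + x - 3]].
At the point, J = [[43.0000, -58.0000], [-9.0000, -1.0000]] (det J = -565.0000).
Solving J·Δ = −F gives Δ = (0.1681, -1.5133).
Then the next iterate is (x, y)₁ = (-1.8319, 1.4867).
Round to (-1.8319, 1.4867) and repeat: F = (-25.685173, 0.805568), J = [[12.814508, -28.425086], [-3.960271, -1.476042]].
Δ = (0.4625, -0.6951), so (x, y)₂ = (-1.3694, 0.7916).

(-1.3694, 0.7916)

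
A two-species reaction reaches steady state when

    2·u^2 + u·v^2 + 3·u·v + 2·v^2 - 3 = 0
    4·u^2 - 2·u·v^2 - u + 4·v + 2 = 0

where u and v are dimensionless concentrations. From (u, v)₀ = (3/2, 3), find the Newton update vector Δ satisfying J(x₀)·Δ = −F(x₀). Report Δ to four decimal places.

At (3/2, 3): F = (46.5000, -5.5000).
Jacobian J = [[4·u + v^2 + 3·v, 2·u·v + 3·u + 4·v], [8·u - 2·v^2 - 1, -4·u·v + 4]].
At the point, J = [[24.0000, 25.5000], [-7.0000, -14.0000]] (det J = -157.5000).
Solving J·Δ = −F gives Δ = (-3.2429, 1.2286).

(-3.2429, 1.2286)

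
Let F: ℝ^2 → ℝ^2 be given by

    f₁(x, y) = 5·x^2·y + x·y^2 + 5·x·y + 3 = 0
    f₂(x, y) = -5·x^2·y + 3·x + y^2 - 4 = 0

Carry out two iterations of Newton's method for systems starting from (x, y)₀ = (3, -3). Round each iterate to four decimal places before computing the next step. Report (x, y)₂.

(0.8931, -2.1026)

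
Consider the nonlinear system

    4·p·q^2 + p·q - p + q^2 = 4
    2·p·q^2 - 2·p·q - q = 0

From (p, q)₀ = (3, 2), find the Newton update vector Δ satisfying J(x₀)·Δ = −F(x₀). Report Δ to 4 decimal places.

At (3, 2): F = (51.0000, 10.0000).
Jacobian J = [[4·q^2 + q - 1, 8·p·q + p + 2·q], [2·q^2 - 2·q, 4·p·q - 2·p - 1]].
At the point, J = [[17.0000, 55.0000], [4.0000, 17.0000]] (det J = 69.0000).
Solving J·Δ = −F gives Δ = (-4.5942, 0.4928).

(-4.5942, 0.4928)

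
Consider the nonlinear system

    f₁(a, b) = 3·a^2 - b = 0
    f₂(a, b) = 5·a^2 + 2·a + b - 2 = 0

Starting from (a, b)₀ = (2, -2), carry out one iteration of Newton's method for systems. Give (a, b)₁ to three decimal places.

At (2, -2): F = (14.000, 20.000).
Jacobian J = [[6·a, -1], [10·a + 2, 1]].
At the point, J = [[12.000, -1.000], [22.000, 1.000]] (det J = 34.000).
Solving J·Δ = −F gives Δ = (-1.000, 2.000).
Then the next iterate is (a, b)₁ = (1.000, 0.000).

(1.000, 0.000)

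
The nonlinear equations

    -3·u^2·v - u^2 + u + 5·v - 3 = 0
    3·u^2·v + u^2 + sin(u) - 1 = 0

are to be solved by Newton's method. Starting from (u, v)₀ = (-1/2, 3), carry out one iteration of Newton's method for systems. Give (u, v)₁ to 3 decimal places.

(-0.551, 1.015)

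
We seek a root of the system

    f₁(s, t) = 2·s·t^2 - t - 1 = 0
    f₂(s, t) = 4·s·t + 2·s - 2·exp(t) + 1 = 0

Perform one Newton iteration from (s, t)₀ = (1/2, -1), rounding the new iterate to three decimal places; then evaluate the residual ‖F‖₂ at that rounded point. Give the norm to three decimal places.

0.247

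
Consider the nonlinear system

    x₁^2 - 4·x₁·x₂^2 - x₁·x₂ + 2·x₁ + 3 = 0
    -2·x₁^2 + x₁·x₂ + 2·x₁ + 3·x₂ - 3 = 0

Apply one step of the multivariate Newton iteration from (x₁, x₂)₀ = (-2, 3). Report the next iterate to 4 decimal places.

(-1.0145, 2.1881)

At (-2, 3): F = (81.0000, -12.0000).
Jacobian J = [[2·x₁ - 4·x₂^2 - x₂ + 2, -8·x₁·x₂ - x₁], [-4·x₁ + x₂ + 2, x₁ + 3]].
At the point, J = [[-41.0000, 50.0000], [13.0000, 1.0000]] (det J = -691.0000).
Solving J·Δ = −F gives Δ = (0.9855, -0.8119).
Then the next iterate is (x₁, x₂)₁ = (-1.0145, 2.1881).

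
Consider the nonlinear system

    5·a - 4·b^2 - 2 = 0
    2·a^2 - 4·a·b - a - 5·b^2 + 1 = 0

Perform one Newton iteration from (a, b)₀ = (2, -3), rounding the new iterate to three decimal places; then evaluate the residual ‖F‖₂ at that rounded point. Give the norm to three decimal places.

7.853

At (2, -3): F = (-28.000, -14.000).
Jacobian J = [[5, -8·b], [4·a - 4·b - 1, -4·a - 10·b]].
At the point, J = [[5.000, 24.000], [19.000, 22.000]] (det J = -346.000).
Solving J·Δ = −F gives Δ = (-0.809, 1.335).
Then the next iterate is (a, b)₁ = (1.191, -1.665).
Re-evaluating at (1.191, -1.665): F = (-7.13390, -3.28310), so ‖F‖₂ = 7.853.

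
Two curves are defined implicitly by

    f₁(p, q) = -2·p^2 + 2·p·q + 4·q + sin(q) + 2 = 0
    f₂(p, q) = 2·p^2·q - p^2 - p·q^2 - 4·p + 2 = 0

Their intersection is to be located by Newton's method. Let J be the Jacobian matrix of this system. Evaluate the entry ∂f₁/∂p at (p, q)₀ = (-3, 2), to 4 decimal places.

16.0000

∂f₁/∂p = -4·p + 2·q.
At (-3, 2) this is 16.0000.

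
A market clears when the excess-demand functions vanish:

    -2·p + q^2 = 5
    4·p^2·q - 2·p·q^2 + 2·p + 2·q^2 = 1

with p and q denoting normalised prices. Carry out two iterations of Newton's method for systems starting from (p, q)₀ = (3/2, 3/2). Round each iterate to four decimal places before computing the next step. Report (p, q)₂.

(2.7584, 3.3309)

At (3/2, 3/2): F = (-5.7500, 13.2500).
Jacobian J = [[-2, 2·q], [8·p·q - 2·q^2 + 2, 4·p^2 - 4·p·q + 4·q]].
At the point, J = [[-2.0000, 3.0000], [15.5000, 6.0000]] (det J = -58.5000).
Solving J·Δ = −F gives Δ = (-1.2692, 1.0705).
Then the next iterate is (p, q)₁ = (0.2308, 2.5705).
Round to (0.2308, 2.5705) and repeat: F = (1.145870, 10.174240), J = [[-2.0000, 5.1410], [-6.468769, 8.121989]].
Δ = (2.5276, 0.7604), so (p, q)₂ = (2.7584, 3.3309).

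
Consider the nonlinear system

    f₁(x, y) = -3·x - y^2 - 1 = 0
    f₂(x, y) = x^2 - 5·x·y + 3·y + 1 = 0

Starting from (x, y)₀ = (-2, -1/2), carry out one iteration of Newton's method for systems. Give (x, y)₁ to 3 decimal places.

At (-2, -1/2): F = (4.750, -1.500).
Jacobian J = [[-3, -2·y], [2·x - 5·y, -5·x + 3]].
At the point, J = [[-3.000, 1.000], [-1.500, 13.000]] (det J = -37.500).
Solving J·Δ = −F gives Δ = (1.687, 0.310).
Then the next iterate is (x, y)₁ = (-0.313, -0.190).

(-0.313, -0.190)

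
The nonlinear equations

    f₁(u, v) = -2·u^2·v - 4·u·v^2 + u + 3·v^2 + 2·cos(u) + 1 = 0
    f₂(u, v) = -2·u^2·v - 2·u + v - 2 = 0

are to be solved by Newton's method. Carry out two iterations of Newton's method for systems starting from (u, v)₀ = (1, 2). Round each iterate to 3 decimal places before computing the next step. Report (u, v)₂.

(0.062, 2.050)

At (1, 2): F = (-4.91940, -6.000).
Jacobian J = [[-4·u·v - 4·v^2 - 2·sin(u) + 1, -2·u^2 - 8·u·v + 6·v], [-4·u·v - 2, -2·u^2 + 1]].
At the point, J = [[-24.68294, -6.000], [-10.000, -1.000]] (det J = -35.31706).
Solving J·Δ = −F gives Δ = (-0.880, 2.800).
Then the next iterate is (u, v)₁ = (0.120, 4.800).
Round to (0.120, 4.800) and repeat: F = (61.02818, 2.42176), J = [[-93.70342, 24.16320], [-4.304, 0.97120]].
Δ = (-0.058, -2.750), so (u, v)₂ = (0.062, 2.050).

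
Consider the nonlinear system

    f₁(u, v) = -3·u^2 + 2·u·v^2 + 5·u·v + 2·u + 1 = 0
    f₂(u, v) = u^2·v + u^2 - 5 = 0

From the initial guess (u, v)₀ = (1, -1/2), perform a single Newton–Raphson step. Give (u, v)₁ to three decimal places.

At (1, -1/2): F = (-2.000, -4.500).
Jacobian J = [[-6·u + 2·v^2 + 5·v + 2, 4·u·v + 5·u], [2·u·v + 2·u, u^2]].
At the point, J = [[-6.000, 3.000], [1.000, 1.000]] (det J = -9.000).
Solving J·Δ = −F gives Δ = (1.278, 3.222).
Then the next iterate is (u, v)₁ = (2.278, 2.722).

(2.278, 2.722)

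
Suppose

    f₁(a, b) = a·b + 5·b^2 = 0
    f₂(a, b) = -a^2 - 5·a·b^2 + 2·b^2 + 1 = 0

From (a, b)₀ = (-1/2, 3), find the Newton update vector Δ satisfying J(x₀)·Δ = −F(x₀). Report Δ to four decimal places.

(0.0307, -1.4777)

At (-1/2, 3): F = (43.5000, 41.2500).
Jacobian J = [[b, a + 10·b], [-2·a - 5·b^2, -10·a·b + 4·b]].
At the point, J = [[3.0000, 29.5000], [-44.0000, 27.0000]] (det J = 1379.0000).
Solving J·Δ = −F gives Δ = (0.0307, -1.4777).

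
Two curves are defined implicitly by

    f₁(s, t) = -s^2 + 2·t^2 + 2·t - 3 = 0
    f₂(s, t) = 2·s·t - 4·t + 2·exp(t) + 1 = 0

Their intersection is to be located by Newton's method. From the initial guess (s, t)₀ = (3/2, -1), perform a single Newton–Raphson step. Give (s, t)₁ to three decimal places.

(3.639, -6.833)

At (3/2, -1): F = (-5.250, 2.73576).
Jacobian J = [[-2·s, 4·t + 2], [2·t, 2·s + 2·exp(t) - 4]].
At the point, J = [[-3.000, -2.000], [-2.000, -0.26424]] (det J = -3.20728).
Solving J·Δ = −F gives Δ = (2.139, -5.833).
Then the next iterate is (s, t)₁ = (3.639, -6.833).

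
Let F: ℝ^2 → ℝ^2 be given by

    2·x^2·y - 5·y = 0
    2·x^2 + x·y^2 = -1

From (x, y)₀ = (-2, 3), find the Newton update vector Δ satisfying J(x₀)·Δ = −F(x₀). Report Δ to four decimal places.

(0.2842, -0.7263)

At (-2, 3): F = (9.0000, -9.0000).
Jacobian J = [[4·x·y, 2·x^2 - 5], [4·x + y^2, 2·x·y]].
At the point, J = [[-24.0000, 3.0000], [1.0000, -12.0000]] (det J = 285.0000).
Solving J·Δ = −F gives Δ = (0.2842, -0.7263).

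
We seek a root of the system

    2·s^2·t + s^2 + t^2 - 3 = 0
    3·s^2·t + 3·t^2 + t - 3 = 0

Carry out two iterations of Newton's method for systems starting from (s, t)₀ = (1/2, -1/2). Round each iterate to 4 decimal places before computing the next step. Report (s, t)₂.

At (1/2, -1/2): F = (-2.7500, -3.1250).
Jacobian J = [[4·s·t + 2·s, 2·s^2 + 2·t], [6·s·t, 3·s^2 + 6·t + 1]].
At the point, J = [[0.0000, -0.5000], [-1.5000, -1.2500]] (det J = -0.7500).
Solving J·Δ = −F gives Δ = (2.5000, -5.5000).
Then the next iterate is (s, t)₁ = (3.0000, -6.0000).
Round to (3.0000, -6.0000) and repeat: F = (-66.0000, -63.0000), J = [[-66.0000, 6.0000], [-108.0000, -8.0000]].
Δ = (-0.7704, 2.5255), so (s, t)₂ = (2.2296, -3.4745).

(2.2296, -3.4745)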